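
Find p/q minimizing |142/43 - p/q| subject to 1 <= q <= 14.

33/10

Expand x = 142/43 as a continued fraction with the Euclidean algorithm:
  142 = 3*43 + 13, so a_0 = 3.
  43 = 3*13 + 4, so a_1 = 3.
  13 = 3*4 + 1, so a_2 = 3.
  4 = 4*1 + 0, so a_3 = 4.
so x = [3; 3, 3, 4].
Convergents (p_i = a_i*p_{i-1} + p_{i-2}, q_i = a_i*q_{i-1} + q_{i-2} with p_{-2}=0, p_{-1}=1, q_{-2}=1, q_{-1}=0), until the denominator exceeds 14:
  i=0: a_0=3, p_0 = 3*1 + 0 = 3, q_0 = 3*0 + 1 = 1.
  i=1: a_1=3, p_1 = 3*3 + 1 = 10, q_1 = 3*1 + 0 = 3.
  i=2: a_2=3, p_2 = 3*10 + 3 = 33, q_2 = 3*3 + 1 = 10.
  i=3: a_3=4, p_3 = 4*33 + 10 = 142, q_3 = 4*10 + 3 = 43.
q_3 = 43 > 14, so the last convergent with denominator <= 14 is p_2/q_2 = 33/10.
The closest fraction with denominator <= 14 is either p_2/q_2 or the intermediate fraction (k*p_2 + p_1)/(k*q_2 + q_1) with the largest k >= 1 whose denominator stays <= 14; these approach x as k grows, and every other convergent or intermediate fraction in range is farther away.
Largest k: floor((14 - q_1)/q_2) = floor((14 - 3)/10) = 1.
That gives (1*33 + 10)/(1*10 + 3) = 43/13.
Compare the errors: |x - 33/10| = |142*10 - 33*43|/(43*10) = 1/430, and |x - 43/13| = |142*13 - 43*43|/(43*13) = 3/559.
Cross-multiplying, 1*559 = 559 < 1290 = 3*430, so 1/430 is smaller: the convergent 33/10 is closer to x than 43/13.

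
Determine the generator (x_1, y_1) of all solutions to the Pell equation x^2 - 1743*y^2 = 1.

First expand sqrt(1743) as a continued fraction. With x_i = (sqrt(1743) + m_i)/d_i and (m_0, d_0) = (0, 1): a_0 = floor(sqrt(1743)) = 41, since 41^2 = 1681 <= 1743 < 1764 = 42^2.
Iterate m_{i+1} = d_i*a_i - m_i, d_{i+1} = (1743 - m_{i+1}^2)/d_i, a_{i+1} = floor((a_0 + m_{i+1})/d_{i+1}):
  m_1 = 1*41 - 0 = 41, d_1 = (1743 - 41^2)/1 = 62/1 = 62, a_1 = floor((41 + 41)/62) = 1.
  m_2 = 62*1 - 41 = 21, d_2 = (1743 - 21^2)/62 = 1302/62 = 21, a_2 = floor((41 + 21)/21) = 2.
  m_3 = 21*2 - 21 = 21, d_3 = (1743 - 21^2)/21 = 1302/21 = 62, a_3 = floor((41 + 21)/62) = 1.
  m_4 = 62*1 - 21 = 41, d_4 = (1743 - 41^2)/62 = 62/62 = 1, a_4 = floor((41 + 41)/1) = 82.
  m_5 = 1*82 - 41 = 41, d_5 = (1743 - 41^2)/1 = 62/1 = 62: (m_5, d_5) = (m_1, d_1) = (41, 62), so from here the quotients repeat a_1, ..., a_4; the period length is 4.
So sqrt(1743) = [41; (1, 2, 1, 82)] with period length k = 4.
k is even, so the fundamental solution of x^2 - 1743y^2 = 1 is (p_{k-1}, q_{k-1}) = (p_3, q_3); compute convergents through index 3.
Convergents (p_i = a_i*p_{i-1} + p_{i-2}, q_i = a_i*q_{i-1} + q_{i-2} with p_{-2}=0, p_{-1}=1, q_{-2}=1, q_{-1}=0):
  i=0: a_0=41, p_0 = 41*1 + 0 = 41, q_0 = 41*0 + 1 = 1.
  i=1: a_1=1, p_1 = 1*41 + 1 = 42, q_1 = 1*1 + 0 = 1.
  i=2: a_2=2, p_2 = 2*42 + 41 = 125, q_2 = 2*1 + 1 = 3.
  i=3: a_3=1, p_3 = 1*125 + 42 = 167, q_3 = 1*3 + 1 = 4.
Check: 167^2 - 1743*4^2 = 27889 - 27888 = 1, so (x, y) = (167, 4) solves the equation, and by the theorem it is the least positive solution.

(x, y) = (167, 4)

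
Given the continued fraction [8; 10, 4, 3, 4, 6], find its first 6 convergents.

Using the convergent recurrence p_i = a_i*p_{i-1} + p_{i-2}, q_i = a_i*q_{i-1} + q_{i-2} with p_{-2}=0, p_{-1}=1, q_{-2}=1, q_{-1}=0:
  i=0: a_0=8, p_0 = 8*1 + 0 = 8, q_0 = 8*0 + 1 = 1.
  i=1: a_1=10, p_1 = 10*8 + 1 = 81, q_1 = 10*1 + 0 = 10.
  i=2: a_2=4, p_2 = 4*81 + 8 = 332, q_2 = 4*10 + 1 = 41.
  i=3: a_3=3, p_3 = 3*332 + 81 = 1077, q_3 = 3*41 + 10 = 133.
  i=4: a_4=4, p_4 = 4*1077 + 332 = 4640, q_4 = 4*133 + 41 = 573.
  i=5: a_5=6, p_5 = 6*4640 + 1077 = 28917, q_5 = 6*573 + 133 = 3571.

8/1, 81/10, 332/41, 1077/133, 4640/573, 28917/3571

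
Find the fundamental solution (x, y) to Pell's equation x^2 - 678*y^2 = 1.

First expand sqrt(678) as a continued fraction. With x_i = (sqrt(678) + m_i)/d_i and (m_0, d_0) = (0, 1): a_0 = floor(sqrt(678)) = 26, since 26^2 = 676 <= 678 < 729 = 27^2.
Iterate m_{i+1} = d_i*a_i - m_i, d_{i+1} = (678 - m_{i+1}^2)/d_i, a_{i+1} = floor((a_0 + m_{i+1})/d_{i+1}):
  m_1 = 1*26 - 0 = 26, d_1 = (678 - 26^2)/1 = 2/1 = 2, a_1 = floor((26 + 26)/2) = 26.
  m_2 = 2*26 - 26 = 26, d_2 = (678 - 26^2)/2 = 2/2 = 1, a_2 = floor((26 + 26)/1) = 52.
  m_3 = 1*52 - 26 = 26, d_3 = (678 - 26^2)/1 = 2/1 = 2: (m_3, d_3) = (m_1, d_1) = (26, 2), so from here the quotients repeat a_1, a_2; the period length is 2.
So sqrt(678) = [26; (26, 52)] with period length k = 2.
k is even, so the fundamental solution of x^2 - 678y^2 = 1 is (p_{k-1}, q_{k-1}) = (p_1, q_1); compute convergents through index 1.
Convergents (p_i = a_i*p_{i-1} + p_{i-2}, q_i = a_i*q_{i-1} + q_{i-2} with p_{-2}=0, p_{-1}=1, q_{-2}=1, q_{-1}=0):
  i=0: a_0=26, p_0 = 26*1 + 0 = 26, q_0 = 26*0 + 1 = 1.
  i=1: a_1=26, p_1 = 26*26 + 1 = 677, q_1 = 26*1 + 0 = 26.
Check: 677^2 - 678*26^2 = 458329 - 458328 = 1, so (x, y) = (677, 26) solves the equation, and by the theorem it is the least positive solution.

(x, y) = (677, 26)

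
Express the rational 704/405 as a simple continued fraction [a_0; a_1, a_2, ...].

[1; 1, 2, 1, 4, 1, 1, 2, 1, 2]

Run the Euclidean algorithm on 704 and 405; the successive quotients are the partial quotients a_0, a_1, ... (each step inverts the fractional part left over by the previous one):
  704 = 1*405 + 299, so a_0 = 1.
  405 = 1*299 + 106, so a_1 = 1.
  299 = 2*106 + 87, so a_2 = 2.
  106 = 1*87 + 19, so a_3 = 1.
  87 = 4*19 + 11, so a_4 = 4.
  19 = 1*11 + 8, so a_5 = 1.
  11 = 1*8 + 3, so a_6 = 1.
  8 = 2*3 + 2, so a_7 = 2.
  3 = 1*2 + 1, so a_8 = 1.
  2 = 2*1 + 0, so a_9 = 2.
The remainder reaches 0 after 10 divisions, so the expansion has 10 partial quotients, read off in order.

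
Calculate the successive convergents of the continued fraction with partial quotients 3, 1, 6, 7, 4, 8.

3/1, 4/1, 27/7, 193/50, 799/207, 6585/1706

Using the convergent recurrence p_i = a_i*p_{i-1} + p_{i-2}, q_i = a_i*q_{i-1} + q_{i-2} with p_{-2}=0, p_{-1}=1, q_{-2}=1, q_{-1}=0:
  i=0: a_0=3, p_0 = 3*1 + 0 = 3, q_0 = 3*0 + 1 = 1.
  i=1: a_1=1, p_1 = 1*3 + 1 = 4, q_1 = 1*1 + 0 = 1.
  i=2: a_2=6, p_2 = 6*4 + 3 = 27, q_2 = 6*1 + 1 = 7.
  i=3: a_3=7, p_3 = 7*27 + 4 = 193, q_3 = 7*7 + 1 = 50.
  i=4: a_4=4, p_4 = 4*193 + 27 = 799, q_4 = 4*50 + 7 = 207.
  i=5: a_5=8, p_5 = 8*799 + 193 = 6585, q_5 = 8*207 + 50 = 1706.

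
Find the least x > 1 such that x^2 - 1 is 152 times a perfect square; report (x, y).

First expand sqrt(152) as a continued fraction. With x_i = (sqrt(152) + m_i)/d_i and (m_0, d_0) = (0, 1): a_0 = floor(sqrt(152)) = 12, since 12^2 = 144 <= 152 < 169 = 13^2.
Iterate m_{i+1} = d_i*a_i - m_i, d_{i+1} = (152 - m_{i+1}^2)/d_i, a_{i+1} = floor((a_0 + m_{i+1})/d_{i+1}):
  m_1 = 1*12 - 0 = 12, d_1 = (152 - 12^2)/1 = 8/1 = 8, a_1 = floor((12 + 12)/8) = 3.
  m_2 = 8*3 - 12 = 12, d_2 = (152 - 12^2)/8 = 8/8 = 1, a_2 = floor((12 + 12)/1) = 24.
  m_3 = 1*24 - 12 = 12, d_3 = (152 - 12^2)/1 = 8/1 = 8: (m_3, d_3) = (m_1, d_1) = (12, 8), so from here the quotients repeat a_1, a_2; the period length is 2.
So sqrt(152) = [12; (3, 24)] with period length k = 2.
k is even, so the fundamental solution of x^2 - 152y^2 = 1 is (p_{k-1}, q_{k-1}) = (p_1, q_1); compute convergents through index 1.
Convergents (p_i = a_i*p_{i-1} + p_{i-2}, q_i = a_i*q_{i-1} + q_{i-2} with p_{-2}=0, p_{-1}=1, q_{-2}=1, q_{-1}=0):
  i=0: a_0=12, p_0 = 12*1 + 0 = 12, q_0 = 12*0 + 1 = 1.
  i=1: a_1=3, p_1 = 3*12 + 1 = 37, q_1 = 3*1 + 0 = 3.
Check: 37^2 - 152*3^2 = 1369 - 1368 = 1, so (x, y) = (37, 3) solves the equation, and by the theorem it is the least positive solution.

(x, y) = (37, 3)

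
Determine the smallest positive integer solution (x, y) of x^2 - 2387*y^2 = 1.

(x, y) = (342, 7)

First expand sqrt(2387) as a continued fraction. With x_i = (sqrt(2387) + m_i)/d_i and (m_0, d_0) = (0, 1): a_0 = floor(sqrt(2387)) = 48, since 48^2 = 2304 <= 2387 < 2401 = 49^2.
Iterate m_{i+1} = d_i*a_i - m_i, d_{i+1} = (2387 - m_{i+1}^2)/d_i, a_{i+1} = floor((a_0 + m_{i+1})/d_{i+1}):
  m_1 = 1*48 - 0 = 48, d_1 = (2387 - 48^2)/1 = 83/1 = 83, a_1 = floor((48 + 48)/83) = 1.
  m_2 = 83*1 - 48 = 35, d_2 = (2387 - 35^2)/83 = 1162/83 = 14, a_2 = floor((48 + 35)/14) = 5.
  m_3 = 14*5 - 35 = 35, d_3 = (2387 - 35^2)/14 = 1162/14 = 83, a_3 = floor((48 + 35)/83) = 1.
  m_4 = 83*1 - 35 = 48, d_4 = (2387 - 48^2)/83 = 83/83 = 1, a_4 = floor((48 + 48)/1) = 96.
  m_5 = 1*96 - 48 = 48, d_5 = (2387 - 48^2)/1 = 83/1 = 83: (m_5, d_5) = (m_1, d_1) = (48, 83), so from here the quotients repeat a_1, ..., a_4; the period length is 4.
So sqrt(2387) = [48; (1, 5, 1, 96)] with period length k = 4.
k is even, so the fundamental solution of x^2 - 2387y^2 = 1 is (p_{k-1}, q_{k-1}) = (p_3, q_3); compute convergents through index 3.
Convergents (p_i = a_i*p_{i-1} + p_{i-2}, q_i = a_i*q_{i-1} + q_{i-2} with p_{-2}=0, p_{-1}=1, q_{-2}=1, q_{-1}=0):
  i=0: a_0=48, p_0 = 48*1 + 0 = 48, q_0 = 48*0 + 1 = 1.
  i=1: a_1=1, p_1 = 1*48 + 1 = 49, q_1 = 1*1 + 0 = 1.
  i=2: a_2=5, p_2 = 5*49 + 48 = 293, q_2 = 5*1 + 1 = 6.
  i=3: a_3=1, p_3 = 1*293 + 49 = 342, q_3 = 1*6 + 1 = 7.
Check: 342^2 - 2387*7^2 = 116964 - 116963 = 1, so (x, y) = (342, 7) solves the equation, and by the theorem it is the least positive solution.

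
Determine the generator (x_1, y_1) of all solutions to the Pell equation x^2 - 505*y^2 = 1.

First expand sqrt(505) as a continued fraction. With x_i = (sqrt(505) + m_i)/d_i and (m_0, d_0) = (0, 1): a_0 = floor(sqrt(505)) = 22, since 22^2 = 484 <= 505 < 529 = 23^2.
Iterate m_{i+1} = d_i*a_i - m_i, d_{i+1} = (505 - m_{i+1}^2)/d_i, a_{i+1} = floor((a_0 + m_{i+1})/d_{i+1}):
  m_1 = 1*22 - 0 = 22, d_1 = (505 - 22^2)/1 = 21/1 = 21, a_1 = floor((22 + 22)/21) = 2.
  m_2 = 21*2 - 22 = 20, d_2 = (505 - 20^2)/21 = 105/21 = 5, a_2 = floor((22 + 20)/5) = 8.
  m_3 = 5*8 - 20 = 20, d_3 = (505 - 20^2)/5 = 105/5 = 21, a_3 = floor((22 + 20)/21) = 2.
  m_4 = 21*2 - 20 = 22, d_4 = (505 - 22^2)/21 = 21/21 = 1, a_4 = floor((22 + 22)/1) = 44.
  m_5 = 1*44 - 22 = 22, d_5 = (505 - 22^2)/1 = 21/1 = 21: (m_5, d_5) = (m_1, d_1) = (22, 21), so from here the quotients repeat a_1, ..., a_4; the period length is 4.
So sqrt(505) = [22; (2, 8, 2, 44)] with period length k = 4.
k is even, so the fundamental solution of x^2 - 505y^2 = 1 is (p_{k-1}, q_{k-1}) = (p_3, q_3); compute convergents through index 3.
Convergents (p_i = a_i*p_{i-1} + p_{i-2}, q_i = a_i*q_{i-1} + q_{i-2} with p_{-2}=0, p_{-1}=1, q_{-2}=1, q_{-1}=0):
  i=0: a_0=22, p_0 = 22*1 + 0 = 22, q_0 = 22*0 + 1 = 1.
  i=1: a_1=2, p_1 = 2*22 + 1 = 45, q_1 = 2*1 + 0 = 2.
  i=2: a_2=8, p_2 = 8*45 + 22 = 382, q_2 = 8*2 + 1 = 17.
  i=3: a_3=2, p_3 = 2*382 + 45 = 809, q_3 = 2*17 + 2 = 36.
Check: 809^2 - 505*36^2 = 654481 - 654480 = 1, so (x, y) = (809, 36) solves the equation, and by the theorem it is the least positive solution.

(x, y) = (809, 36)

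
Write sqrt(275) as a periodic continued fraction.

[16; (1, 1, 2, 1, 1, 32)]

Write x_i = (sqrt(275) + m_i)/d_i with (m_0, d_0) = (0, 1). a_0 = floor(sqrt(275)) = 16, since 16^2 = 256 <= 275 < 289 = 17^2.
Iterate m_{i+1} = d_i*a_i - m_i, d_{i+1} = (275 - m_{i+1}^2)/d_i, a_{i+1} = floor((a_0 + m_{i+1})/d_{i+1}):
  m_1 = 1*16 - 0 = 16, d_1 = (275 - 16^2)/1 = 19/1 = 19, a_1 = floor((16 + 16)/19) = 1.
  m_2 = 19*1 - 16 = 3, d_2 = (275 - 3^2)/19 = 266/19 = 14, a_2 = floor((16 + 3)/14) = 1.
  m_3 = 14*1 - 3 = 11, d_3 = (275 - 11^2)/14 = 154/14 = 11, a_3 = floor((16 + 11)/11) = 2.
  m_4 = 11*2 - 11 = 11, d_4 = (275 - 11^2)/11 = 154/11 = 14, a_4 = floor((16 + 11)/14) = 1.
  m_5 = 14*1 - 11 = 3, d_5 = (275 - 3^2)/14 = 266/14 = 19, a_5 = floor((16 + 3)/19) = 1.
  m_6 = 19*1 - 3 = 16, d_6 = (275 - 16^2)/19 = 19/19 = 1, a_6 = floor((16 + 16)/1) = 32.
  m_7 = 1*32 - 16 = 16, d_7 = (275 - 16^2)/1 = 19/1 = 19: (m_7, d_7) = (m_1, d_1) = (16, 19), so from here the quotients repeat a_1, ..., a_6; the period length is 6.
Hence the expansion of sqrt(275) is a_0 = 16 followed by the repeating block 1, 1, 2, 1, 1, 32 (period 6).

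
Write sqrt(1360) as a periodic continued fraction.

[36; (1, 7, 4, 1, 3, 1, 4, 7, 1, 72)]

Write x_i = (sqrt(1360) + m_i)/d_i with (m_0, d_0) = (0, 1). a_0 = floor(sqrt(1360)) = 36, since 36^2 = 1296 <= 1360 < 1369 = 37^2.
Iterate m_{i+1} = d_i*a_i - m_i, d_{i+1} = (1360 - m_{i+1}^2)/d_i, a_{i+1} = floor((a_0 + m_{i+1})/d_{i+1}):
  m_1 = 1*36 - 0 = 36, d_1 = (1360 - 36^2)/1 = 64/1 = 64, a_1 = floor((36 + 36)/64) = 1.
  m_2 = 64*1 - 36 = 28, d_2 = (1360 - 28^2)/64 = 576/64 = 9, a_2 = floor((36 + 28)/9) = 7.
  m_3 = 9*7 - 28 = 35, d_3 = (1360 - 35^2)/9 = 135/9 = 15, a_3 = floor((36 + 35)/15) = 4.
  m_4 = 15*4 - 35 = 25, d_4 = (1360 - 25^2)/15 = 735/15 = 49, a_4 = floor((36 + 25)/49) = 1.
  m_5 = 49*1 - 25 = 24, d_5 = (1360 - 24^2)/49 = 784/49 = 16, a_5 = floor((36 + 24)/16) = 3.
  m_6 = 16*3 - 24 = 24, d_6 = (1360 - 24^2)/16 = 784/16 = 49, a_6 = floor((36 + 24)/49) = 1.
  m_7 = 49*1 - 24 = 25, d_7 = (1360 - 25^2)/49 = 735/49 = 15, a_7 = floor((36 + 25)/15) = 4.
  m_8 = 15*4 - 25 = 35, d_8 = (1360 - 35^2)/15 = 135/15 = 9, a_8 = floor((36 + 35)/9) = 7.
  m_9 = 9*7 - 35 = 28, d_9 = (1360 - 28^2)/9 = 576/9 = 64, a_9 = floor((36 + 28)/64) = 1.
  m_10 = 64*1 - 28 = 36, d_10 = (1360 - 36^2)/64 = 64/64 = 1, a_10 = floor((36 + 36)/1) = 72.
  m_11 = 1*72 - 36 = 36, d_11 = (1360 - 36^2)/1 = 64/1 = 64: (m_11, d_11) = (m_1, d_1) = (36, 64), so from here the quotients repeat a_1, ..., a_10; the period length is 10.
Hence the expansion of sqrt(1360) is a_0 = 36 followed by the repeating block 1, 7, 4, 1, 3, 1, 4, 7, 1, 72 (period 10).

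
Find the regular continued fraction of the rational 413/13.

[31; 1, 3, 3]

Run the Euclidean algorithm on 413 and 13; the successive quotients are the partial quotients a_0, a_1, ... (each step inverts the fractional part left over by the previous one):
  413 = 31*13 + 10, so a_0 = 31.
  13 = 1*10 + 3, so a_1 = 1.
  10 = 3*3 + 1, so a_2 = 3.
  3 = 3*1 + 0, so a_3 = 3.
The remainder reaches 0 after 4 divisions, so the expansion has 4 partial quotients, read off in order.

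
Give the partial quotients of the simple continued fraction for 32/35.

[0; 1, 10, 1, 2]

Run the Euclidean algorithm on 32 and 35; the successive quotients are the partial quotients a_0, a_1, ... (each step inverts the fractional part left over by the previous one):
  32 = 0*35 + 32, so a_0 = 0.
  35 = 1*32 + 3, so a_1 = 1.
  32 = 10*3 + 2, so a_2 = 10.
  3 = 1*2 + 1, so a_3 = 1.
  2 = 2*1 + 0, so a_4 = 2.
The remainder reaches 0 after 5 divisions, so the expansion has 5 partial quotients, read off in order.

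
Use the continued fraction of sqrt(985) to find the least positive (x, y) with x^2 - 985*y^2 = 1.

(x, y) = (332929, 10608)

First expand sqrt(985) as a continued fraction. With x_i = (sqrt(985) + m_i)/d_i and (m_0, d_0) = (0, 1): a_0 = floor(sqrt(985)) = 31, since 31^2 = 961 <= 985 < 1024 = 32^2.
Iterate m_{i+1} = d_i*a_i - m_i, d_{i+1} = (985 - m_{i+1}^2)/d_i, a_{i+1} = floor((a_0 + m_{i+1})/d_{i+1}):
  m_1 = 1*31 - 0 = 31, d_1 = (985 - 31^2)/1 = 24/1 = 24, a_1 = floor((31 + 31)/24) = 2.
  m_2 = 24*2 - 31 = 17, d_2 = (985 - 17^2)/24 = 696/24 = 29, a_2 = floor((31 + 17)/29) = 1.
  m_3 = 29*1 - 17 = 12, d_3 = (985 - 12^2)/29 = 841/29 = 29, a_3 = floor((31 + 12)/29) = 1.
  m_4 = 29*1 - 12 = 17, d_4 = (985 - 17^2)/29 = 696/29 = 24, a_4 = floor((31 + 17)/24) = 2.
  m_5 = 24*2 - 17 = 31, d_5 = (985 - 31^2)/24 = 24/24 = 1, a_5 = floor((31 + 31)/1) = 62.
  m_6 = 1*62 - 31 = 31, d_6 = (985 - 31^2)/1 = 24/1 = 24: (m_6, d_6) = (m_1, d_1) = (31, 24), so from here the quotients repeat a_1, ..., a_5; the period length is 5.
So sqrt(985) = [31; (2, 1, 1, 2, 62)] with period length k = 5.
k is odd, so (p_{k-1}, q_{k-1}) only solves x^2 - 985y^2 = -1 and the fundamental solution of x^2 - 985y^2 = 1 is (p_{2k-1}, q_{2k-1}) = (p_9, q_9); compute convergents through index 9, running through the period twice.
Convergents (p_i = a_i*p_{i-1} + p_{i-2}, q_i = a_i*q_{i-1} + q_{i-2} with p_{-2}=0, p_{-1}=1, q_{-2}=1, q_{-1}=0):
  i=0: a_0=31, p_0 = 31*1 + 0 = 31, q_0 = 31*0 + 1 = 1.
  i=1: a_1=2, p_1 = 2*31 + 1 = 63, q_1 = 2*1 + 0 = 2.
  i=2: a_2=1, p_2 = 1*63 + 31 = 94, q_2 = 1*2 + 1 = 3.
  i=3: a_3=1, p_3 = 1*94 + 63 = 157, q_3 = 1*3 + 2 = 5.
  i=4: a_4=2, p_4 = 2*157 + 94 = 408, q_4 = 2*5 + 3 = 13.
  i=5: a_5=62, p_5 = 62*408 + 157 = 25453, q_5 = 62*13 + 5 = 811.
  i=6: a_6=2, p_6 = 2*25453 + 408 = 51314, q_6 = 2*811 + 13 = 1635.
  i=7: a_7=1, p_7 = 1*51314 + 25453 = 76767, q_7 = 1*1635 + 811 = 2446.
  i=8: a_8=1, p_8 = 1*76767 + 51314 = 128081, q_8 = 1*2446 + 1635 = 4081.
  i=9: a_9=2, p_9 = 2*128081 + 76767 = 332929, q_9 = 2*4081 + 2446 = 10608.
Indeed p_4^2 - 985*q_4^2 = 166464 - 166465 = -1, not +1.
Check: 332929^2 - 985*10608^2 = 110841719041 - 110841719040 = 1, so (x, y) = (332929, 10608) solves the equation, and by the theorem it is the least positive solution.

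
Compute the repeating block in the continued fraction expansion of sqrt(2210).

Write x_i = (sqrt(2210) + m_i)/d_i with (m_0, d_0) = (0, 1). a_0 = floor(sqrt(2210)) = 47, since 47^2 = 2209 <= 2210 < 2304 = 48^2.
Iterate m_{i+1} = d_i*a_i - m_i, d_{i+1} = (2210 - m_{i+1}^2)/d_i, a_{i+1} = floor((a_0 + m_{i+1})/d_{i+1}):
  m_1 = 1*47 - 0 = 47, d_1 = (2210 - 47^2)/1 = 1/1 = 1, a_1 = floor((47 + 47)/1) = 94.
  m_2 = 1*94 - 47 = 47, d_2 = (2210 - 47^2)/1 = 1/1 = 1: (m_2, d_2) = (m_1, d_1) = (47, 1), so from here the quotient a_1 repeats; the period length is 1.
Hence the expansion of sqrt(2210) is a_0 = 47 followed by the repeating block 94 (period 1).

[47; (94)]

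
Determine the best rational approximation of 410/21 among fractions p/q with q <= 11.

215/11

Expand x = 410/21 as a continued fraction with the Euclidean algorithm:
  410 = 19*21 + 11, so a_0 = 19.
  21 = 1*11 + 10, so a_1 = 1.
  11 = 1*10 + 1, so a_2 = 1.
  10 = 10*1 + 0, so a_3 = 10.
so x = [19; 1, 1, 10].
Convergents (p_i = a_i*p_{i-1} + p_{i-2}, q_i = a_i*q_{i-1} + q_{i-2} with p_{-2}=0, p_{-1}=1, q_{-2}=1, q_{-1}=0), until the denominator exceeds 11:
  i=0: a_0=19, p_0 = 19*1 + 0 = 19, q_0 = 19*0 + 1 = 1.
  i=1: a_1=1, p_1 = 1*19 + 1 = 20, q_1 = 1*1 + 0 = 1.
  i=2: a_2=1, p_2 = 1*20 + 19 = 39, q_2 = 1*1 + 1 = 2.
  i=3: a_3=10, p_3 = 10*39 + 20 = 410, q_3 = 10*2 + 1 = 21.
q_3 = 21 > 11, so the last convergent with denominator <= 11 is p_2/q_2 = 39/2.
The closest fraction with denominator <= 11 is either p_2/q_2 or the intermediate fraction (k*p_2 + p_1)/(k*q_2 + q_1) with the largest k >= 1 whose denominator stays <= 11; these approach x as k grows, and every other convergent or intermediate fraction in range is farther away.
Largest k: floor((11 - q_1)/q_2) = floor((11 - 1)/2) = 5.
That gives (5*39 + 20)/(5*2 + 1) = 215/11.
Compare the errors: |x - 39/2| = |410*2 - 39*21|/(21*2) = 1/42, and |x - 215/11| = |410*11 - 215*21|/(21*11) = 5/231.
Cross-multiplying, 5*42 = 210 < 231 = 1*231, so 5/231 is smaller: the intermediate fraction 215/11 is closer to x than 39/2.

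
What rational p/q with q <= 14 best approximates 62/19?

Expand x = 62/19 as a continued fraction with the Euclidean algorithm:
  62 = 3*19 + 5, so a_0 = 3.
  19 = 3*5 + 4, so a_1 = 3.
  5 = 1*4 + 1, so a_2 = 1.
  4 = 4*1 + 0, so a_3 = 4.
so x = [3; 3, 1, 4].
Convergents (p_i = a_i*p_{i-1} + p_{i-2}, q_i = a_i*q_{i-1} + q_{i-2} with p_{-2}=0, p_{-1}=1, q_{-2}=1, q_{-1}=0), until the denominator exceeds 14:
  i=0: a_0=3, p_0 = 3*1 + 0 = 3, q_0 = 3*0 + 1 = 1.
  i=1: a_1=3, p_1 = 3*3 + 1 = 10, q_1 = 3*1 + 0 = 3.
  i=2: a_2=1, p_2 = 1*10 + 3 = 13, q_2 = 1*3 + 1 = 4.
  i=3: a_3=4, p_3 = 4*13 + 10 = 62, q_3 = 4*4 + 3 = 19.
q_3 = 19 > 14, so the last convergent with denominator <= 14 is p_2/q_2 = 13/4.
The closest fraction with denominator <= 14 is either p_2/q_2 or the intermediate fraction (k*p_2 + p_1)/(k*q_2 + q_1) with the largest k >= 1 whose denominator stays <= 14; these approach x as k grows, and every other convergent or intermediate fraction in range is farther away.
Largest k: floor((14 - q_1)/q_2) = floor((14 - 3)/4) = 2.
That gives (2*13 + 10)/(2*4 + 3) = 36/11.
Compare the errors: |x - 13/4| = |62*4 - 13*19|/(19*4) = 1/76, and |x - 36/11| = |62*11 - 36*19|/(19*11) = 2/209.
Cross-multiplying, 2*76 = 152 < 209 = 1*209, so 2/209 is smaller: the intermediate fraction 36/11 is closer to x than 13/4.

36/11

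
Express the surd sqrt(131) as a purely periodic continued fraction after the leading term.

[11; (2, 4, 11, 4, 2, 22)]

Write x_i = (sqrt(131) + m_i)/d_i with (m_0, d_0) = (0, 1). a_0 = floor(sqrt(131)) = 11, since 11^2 = 121 <= 131 < 144 = 12^2.
Iterate m_{i+1} = d_i*a_i - m_i, d_{i+1} = (131 - m_{i+1}^2)/d_i, a_{i+1} = floor((a_0 + m_{i+1})/d_{i+1}):
  m_1 = 1*11 - 0 = 11, d_1 = (131 - 11^2)/1 = 10/1 = 10, a_1 = floor((11 + 11)/10) = 2.
  m_2 = 10*2 - 11 = 9, d_2 = (131 - 9^2)/10 = 50/10 = 5, a_2 = floor((11 + 9)/5) = 4.
  m_3 = 5*4 - 9 = 11, d_3 = (131 - 11^2)/5 = 10/5 = 2, a_3 = floor((11 + 11)/2) = 11.
  m_4 = 2*11 - 11 = 11, d_4 = (131 - 11^2)/2 = 10/2 = 5, a_4 = floor((11 + 11)/5) = 4.
  m_5 = 5*4 - 11 = 9, d_5 = (131 - 9^2)/5 = 50/5 = 10, a_5 = floor((11 + 9)/10) = 2.
  m_6 = 10*2 - 9 = 11, d_6 = (131 - 11^2)/10 = 10/10 = 1, a_6 = floor((11 + 11)/1) = 22.
  m_7 = 1*22 - 11 = 11, d_7 = (131 - 11^2)/1 = 10/1 = 10: (m_7, d_7) = (m_1, d_1) = (11, 10), so from here the quotients repeat a_1, ..., a_6; the period length is 6.
Hence the expansion of sqrt(131) is a_0 = 11 followed by the repeating block 2, 4, 11, 4, 2, 22 (period 6).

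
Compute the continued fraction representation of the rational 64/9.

[7; 9]

Run the Euclidean algorithm on 64 and 9; the successive quotients are the partial quotients a_0, a_1, ... (each step inverts the fractional part left over by the previous one):
  64 = 7*9 + 1, so a_0 = 7.
  9 = 9*1 + 0, so a_1 = 9.
The remainder reaches 0 after 2 divisions, so the expansion has 2 partial quotients, read off in order.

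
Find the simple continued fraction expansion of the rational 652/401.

[1; 1, 1, 1, 2, 16, 3]

Run the Euclidean algorithm on 652 and 401; the successive quotients are the partial quotients a_0, a_1, ... (each step inverts the fractional part left over by the previous one):
  652 = 1*401 + 251, so a_0 = 1.
  401 = 1*251 + 150, so a_1 = 1.
  251 = 1*150 + 101, so a_2 = 1.
  150 = 1*101 + 49, so a_3 = 1.
  101 = 2*49 + 3, so a_4 = 2.
  49 = 16*3 + 1, so a_5 = 16.
  3 = 3*1 + 0, so a_6 = 3.
The remainder reaches 0 after 7 divisions, so the expansion has 7 partial quotients, read off in order.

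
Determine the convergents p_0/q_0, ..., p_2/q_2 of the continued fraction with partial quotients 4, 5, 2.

Using the convergent recurrence p_i = a_i*p_{i-1} + p_{i-2}, q_i = a_i*q_{i-1} + q_{i-2} with p_{-2}=0, p_{-1}=1, q_{-2}=1, q_{-1}=0:
  i=0: a_0=4, p_0 = 4*1 + 0 = 4, q_0 = 4*0 + 1 = 1.
  i=1: a_1=5, p_1 = 5*4 + 1 = 21, q_1 = 5*1 + 0 = 5.
  i=2: a_2=2, p_2 = 2*21 + 4 = 46, q_2 = 2*5 + 1 = 11.

4/1, 21/5, 46/11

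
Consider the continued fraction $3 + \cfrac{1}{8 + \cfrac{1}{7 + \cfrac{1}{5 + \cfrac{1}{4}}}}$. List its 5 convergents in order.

3/1, 25/8, 178/57, 915/293, 3838/1229

Using the convergent recurrence p_i = a_i*p_{i-1} + p_{i-2}, q_i = a_i*q_{i-1} + q_{i-2} with p_{-2}=0, p_{-1}=1, q_{-2}=1, q_{-1}=0:
  i=0: a_0=3, p_0 = 3*1 + 0 = 3, q_0 = 3*0 + 1 = 1.
  i=1: a_1=8, p_1 = 8*3 + 1 = 25, q_1 = 8*1 + 0 = 8.
  i=2: a_2=7, p_2 = 7*25 + 3 = 178, q_2 = 7*8 + 1 = 57.
  i=3: a_3=5, p_3 = 5*178 + 25 = 915, q_3 = 5*57 + 8 = 293.
  i=4: a_4=4, p_4 = 4*915 + 178 = 3838, q_4 = 4*293 + 57 = 1229.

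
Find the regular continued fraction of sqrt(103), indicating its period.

[10; (6, 1, 2, 1, 1, 9, 1, 1, 2, 1, 6, 20)]

Write x_i = (sqrt(103) + m_i)/d_i with (m_0, d_0) = (0, 1). a_0 = floor(sqrt(103)) = 10, since 10^2 = 100 <= 103 < 121 = 11^2.
Iterate m_{i+1} = d_i*a_i - m_i, d_{i+1} = (103 - m_{i+1}^2)/d_i, a_{i+1} = floor((a_0 + m_{i+1})/d_{i+1}):
  m_1 = 1*10 - 0 = 10, d_1 = (103 - 10^2)/1 = 3/1 = 3, a_1 = floor((10 + 10)/3) = 6.
  m_2 = 3*6 - 10 = 8, d_2 = (103 - 8^2)/3 = 39/3 = 13, a_2 = floor((10 + 8)/13) = 1.
  m_3 = 13*1 - 8 = 5, d_3 = (103 - 5^2)/13 = 78/13 = 6, a_3 = floor((10 + 5)/6) = 2.
  m_4 = 6*2 - 5 = 7, d_4 = (103 - 7^2)/6 = 54/6 = 9, a_4 = floor((10 + 7)/9) = 1.
  m_5 = 9*1 - 7 = 2, d_5 = (103 - 2^2)/9 = 99/9 = 11, a_5 = floor((10 + 2)/11) = 1.
  m_6 = 11*1 - 2 = 9, d_6 = (103 - 9^2)/11 = 22/11 = 2, a_6 = floor((10 + 9)/2) = 9.
  m_7 = 2*9 - 9 = 9, d_7 = (103 - 9^2)/2 = 22/2 = 11, a_7 = floor((10 + 9)/11) = 1.
  m_8 = 11*1 - 9 = 2, d_8 = (103 - 2^2)/11 = 99/11 = 9, a_8 = floor((10 + 2)/9) = 1.
  m_9 = 9*1 - 2 = 7, d_9 = (103 - 7^2)/9 = 54/9 = 6, a_9 = floor((10 + 7)/6) = 2.
  m_10 = 6*2 - 7 = 5, d_10 = (103 - 5^2)/6 = 78/6 = 13, a_10 = floor((10 + 5)/13) = 1.
  m_11 = 13*1 - 5 = 8, d_11 = (103 - 8^2)/13 = 39/13 = 3, a_11 = floor((10 + 8)/3) = 6.
  m_12 = 3*6 - 8 = 10, d_12 = (103 - 10^2)/3 = 3/3 = 1, a_12 = floor((10 + 10)/1) = 20.
  m_13 = 1*20 - 10 = 10, d_13 = (103 - 10^2)/1 = 3/1 = 3: (m_13, d_13) = (m_1, d_1) = (10, 3), so from here the quotients repeat a_1, ..., a_12; the period length is 12.
Hence the expansion of sqrt(103) is a_0 = 10 followed by the repeating block 6, 1, 2, 1, 1, 9, 1, 1, 2, 1, 6, 20 (period 12).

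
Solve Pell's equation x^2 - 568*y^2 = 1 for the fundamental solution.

(x, y) = (143, 6)

First expand sqrt(568) as a continued fraction. With x_i = (sqrt(568) + m_i)/d_i and (m_0, d_0) = (0, 1): a_0 = floor(sqrt(568)) = 23, since 23^2 = 529 <= 568 < 576 = 24^2.
Iterate m_{i+1} = d_i*a_i - m_i, d_{i+1} = (568 - m_{i+1}^2)/d_i, a_{i+1} = floor((a_0 + m_{i+1})/d_{i+1}):
  m_1 = 1*23 - 0 = 23, d_1 = (568 - 23^2)/1 = 39/1 = 39, a_1 = floor((23 + 23)/39) = 1.
  m_2 = 39*1 - 23 = 16, d_2 = (568 - 16^2)/39 = 312/39 = 8, a_2 = floor((23 + 16)/8) = 4.
  m_3 = 8*4 - 16 = 16, d_3 = (568 - 16^2)/8 = 312/8 = 39, a_3 = floor((23 + 16)/39) = 1.
  m_4 = 39*1 - 16 = 23, d_4 = (568 - 23^2)/39 = 39/39 = 1, a_4 = floor((23 + 23)/1) = 46.
  m_5 = 1*46 - 23 = 23, d_5 = (568 - 23^2)/1 = 39/1 = 39: (m_5, d_5) = (m_1, d_1) = (23, 39), so from here the quotients repeat a_1, ..., a_4; the period length is 4.
So sqrt(568) = [23; (1, 4, 1, 46)] with period length k = 4.
k is even, so the fundamental solution of x^2 - 568y^2 = 1 is (p_{k-1}, q_{k-1}) = (p_3, q_3); compute convergents through index 3.
Convergents (p_i = a_i*p_{i-1} + p_{i-2}, q_i = a_i*q_{i-1} + q_{i-2} with p_{-2}=0, p_{-1}=1, q_{-2}=1, q_{-1}=0):
  i=0: a_0=23, p_0 = 23*1 + 0 = 23, q_0 = 23*0 + 1 = 1.
  i=1: a_1=1, p_1 = 1*23 + 1 = 24, q_1 = 1*1 + 0 = 1.
  i=2: a_2=4, p_2 = 4*24 + 23 = 119, q_2 = 4*1 + 1 = 5.
  i=3: a_3=1, p_3 = 1*119 + 24 = 143, q_3 = 1*5 + 1 = 6.
Check: 143^2 - 568*6^2 = 20449 - 20448 = 1, so (x, y) = (143, 6) solves the equation, and by the theorem it is the least positive solution.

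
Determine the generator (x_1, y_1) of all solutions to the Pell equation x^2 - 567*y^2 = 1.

(x, y) = (2024, 85)

First expand sqrt(567) as a continued fraction. With x_i = (sqrt(567) + m_i)/d_i and (m_0, d_0) = (0, 1): a_0 = floor(sqrt(567)) = 23, since 23^2 = 529 <= 567 < 576 = 24^2.
Iterate m_{i+1} = d_i*a_i - m_i, d_{i+1} = (567 - m_{i+1}^2)/d_i, a_{i+1} = floor((a_0 + m_{i+1})/d_{i+1}):
  m_1 = 1*23 - 0 = 23, d_1 = (567 - 23^2)/1 = 38/1 = 38, a_1 = floor((23 + 23)/38) = 1.
  m_2 = 38*1 - 23 = 15, d_2 = (567 - 15^2)/38 = 342/38 = 9, a_2 = floor((23 + 15)/9) = 4.
  m_3 = 9*4 - 15 = 21, d_3 = (567 - 21^2)/9 = 126/9 = 14, a_3 = floor((23 + 21)/14) = 3.
  m_4 = 14*3 - 21 = 21, d_4 = (567 - 21^2)/14 = 126/14 = 9, a_4 = floor((23 + 21)/9) = 4.
  m_5 = 9*4 - 21 = 15, d_5 = (567 - 15^2)/9 = 342/9 = 38, a_5 = floor((23 + 15)/38) = 1.
  m_6 = 38*1 - 15 = 23, d_6 = (567 - 23^2)/38 = 38/38 = 1, a_6 = floor((23 + 23)/1) = 46.
  m_7 = 1*46 - 23 = 23, d_7 = (567 - 23^2)/1 = 38/1 = 38: (m_7, d_7) = (m_1, d_1) = (23, 38), so from here the quotients repeat a_1, ..., a_6; the period length is 6.
So sqrt(567) = [23; (1, 4, 3, 4, 1, 46)] with period length k = 6.
k is even, so the fundamental solution of x^2 - 567y^2 = 1 is (p_{k-1}, q_{k-1}) = (p_5, q_5); compute convergents through index 5.
Convergents (p_i = a_i*p_{i-1} + p_{i-2}, q_i = a_i*q_{i-1} + q_{i-2} with p_{-2}=0, p_{-1}=1, q_{-2}=1, q_{-1}=0):
  i=0: a_0=23, p_0 = 23*1 + 0 = 23, q_0 = 23*0 + 1 = 1.
  i=1: a_1=1, p_1 = 1*23 + 1 = 24, q_1 = 1*1 + 0 = 1.
  i=2: a_2=4, p_2 = 4*24 + 23 = 119, q_2 = 4*1 + 1 = 5.
  i=3: a_3=3, p_3 = 3*119 + 24 = 381, q_3 = 3*5 + 1 = 16.
  i=4: a_4=4, p_4 = 4*381 + 119 = 1643, q_4 = 4*16 + 5 = 69.
  i=5: a_5=1, p_5 = 1*1643 + 381 = 2024, q_5 = 1*69 + 16 = 85.
Check: 2024^2 - 567*85^2 = 4096576 - 4096575 = 1, so (x, y) = (2024, 85) solves the equation, and by the theorem it is the least positive solution.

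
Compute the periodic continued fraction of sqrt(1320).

[36; (3, 72)]

Write x_i = (sqrt(1320) + m_i)/d_i with (m_0, d_0) = (0, 1). a_0 = floor(sqrt(1320)) = 36, since 36^2 = 1296 <= 1320 < 1369 = 37^2.
Iterate m_{i+1} = d_i*a_i - m_i, d_{i+1} = (1320 - m_{i+1}^2)/d_i, a_{i+1} = floor((a_0 + m_{i+1})/d_{i+1}):
  m_1 = 1*36 - 0 = 36, d_1 = (1320 - 36^2)/1 = 24/1 = 24, a_1 = floor((36 + 36)/24) = 3.
  m_2 = 24*3 - 36 = 36, d_2 = (1320 - 36^2)/24 = 24/24 = 1, a_2 = floor((36 + 36)/1) = 72.
  m_3 = 1*72 - 36 = 36, d_3 = (1320 - 36^2)/1 = 24/1 = 24: (m_3, d_3) = (m_1, d_1) = (36, 24), so from here the quotients repeat a_1, a_2; the period length is 2.
Hence the expansion of sqrt(1320) is a_0 = 36 followed by the repeating block 3, 72 (period 2).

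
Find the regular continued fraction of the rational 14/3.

[4; 1, 2]

Run the Euclidean algorithm on 14 and 3; the successive quotients are the partial quotients a_0, a_1, ... (each step inverts the fractional part left over by the previous one):
  14 = 4*3 + 2, so a_0 = 4.
  3 = 1*2 + 1, so a_1 = 1.
  2 = 2*1 + 0, so a_2 = 2.
The remainder reaches 0 after 3 divisions, so the expansion has 3 partial quotients, read off in order.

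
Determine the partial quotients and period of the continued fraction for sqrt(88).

Write x_i = (sqrt(88) + m_i)/d_i with (m_0, d_0) = (0, 1). a_0 = floor(sqrt(88)) = 9, since 9^2 = 81 <= 88 < 100 = 10^2.
Iterate m_{i+1} = d_i*a_i - m_i, d_{i+1} = (88 - m_{i+1}^2)/d_i, a_{i+1} = floor((a_0 + m_{i+1})/d_{i+1}):
  m_1 = 1*9 - 0 = 9, d_1 = (88 - 9^2)/1 = 7/1 = 7, a_1 = floor((9 + 9)/7) = 2.
  m_2 = 7*2 - 9 = 5, d_2 = (88 - 5^2)/7 = 63/7 = 9, a_2 = floor((9 + 5)/9) = 1.
  m_3 = 9*1 - 5 = 4, d_3 = (88 - 4^2)/9 = 72/9 = 8, a_3 = floor((9 + 4)/8) = 1.
  m_4 = 8*1 - 4 = 4, d_4 = (88 - 4^2)/8 = 72/8 = 9, a_4 = floor((9 + 4)/9) = 1.
  m_5 = 9*1 - 4 = 5, d_5 = (88 - 5^2)/9 = 63/9 = 7, a_5 = floor((9 + 5)/7) = 2.
  m_6 = 7*2 - 5 = 9, d_6 = (88 - 9^2)/7 = 7/7 = 1, a_6 = floor((9 + 9)/1) = 18.
  m_7 = 1*18 - 9 = 9, d_7 = (88 - 9^2)/1 = 7/1 = 7: (m_7, d_7) = (m_1, d_1) = (9, 7), so from here the quotients repeat a_1, ..., a_6; the period length is 6.
Hence the expansion of sqrt(88) is a_0 = 9 followed by the repeating block 2, 1, 1, 1, 2, 18 (period 6).

[9; (2, 1, 1, 1, 2, 18)]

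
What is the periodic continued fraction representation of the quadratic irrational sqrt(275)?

Write x_i = (sqrt(275) + m_i)/d_i with (m_0, d_0) = (0, 1). a_0 = floor(sqrt(275)) = 16, since 16^2 = 256 <= 275 < 289 = 17^2.
Iterate m_{i+1} = d_i*a_i - m_i, d_{i+1} = (275 - m_{i+1}^2)/d_i, a_{i+1} = floor((a_0 + m_{i+1})/d_{i+1}):
  m_1 = 1*16 - 0 = 16, d_1 = (275 - 16^2)/1 = 19/1 = 19, a_1 = floor((16 + 16)/19) = 1.
  m_2 = 19*1 - 16 = 3, d_2 = (275 - 3^2)/19 = 266/19 = 14, a_2 = floor((16 + 3)/14) = 1.
  m_3 = 14*1 - 3 = 11, d_3 = (275 - 11^2)/14 = 154/14 = 11, a_3 = floor((16 + 11)/11) = 2.
  m_4 = 11*2 - 11 = 11, d_4 = (275 - 11^2)/11 = 154/11 = 14, a_4 = floor((16 + 11)/14) = 1.
  m_5 = 14*1 - 11 = 3, d_5 = (275 - 3^2)/14 = 266/14 = 19, a_5 = floor((16 + 3)/19) = 1.
  m_6 = 19*1 - 3 = 16, d_6 = (275 - 16^2)/19 = 19/19 = 1, a_6 = floor((16 + 16)/1) = 32.
  m_7 = 1*32 - 16 = 16, d_7 = (275 - 16^2)/1 = 19/1 = 19: (m_7, d_7) = (m_1, d_1) = (16, 19), so from here the quotients repeat a_1, ..., a_6; the period length is 6.
Hence the expansion of sqrt(275) is a_0 = 16 followed by the repeating block 1, 1, 2, 1, 1, 32 (period 6).

[16; (1, 1, 2, 1, 1, 32)]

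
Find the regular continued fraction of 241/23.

[10; 2, 11]

Run the Euclidean algorithm on 241 and 23; the successive quotients are the partial quotients a_0, a_1, ... (each step inverts the fractional part left over by the previous one):
  241 = 10*23 + 11, so a_0 = 10.
  23 = 2*11 + 1, so a_1 = 2.
  11 = 11*1 + 0, so a_2 = 11.
The remainder reaches 0 after 3 divisions, so the expansion has 3 partial quotients, read off in order.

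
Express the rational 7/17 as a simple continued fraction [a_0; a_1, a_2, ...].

Run the Euclidean algorithm on 7 and 17; the successive quotients are the partial quotients a_0, a_1, ... (each step inverts the fractional part left over by the previous one):
  7 = 0*17 + 7, so a_0 = 0.
  17 = 2*7 + 3, so a_1 = 2.
  7 = 2*3 + 1, so a_2 = 2.
  3 = 3*1 + 0, so a_3 = 3.
The remainder reaches 0 after 4 divisions, so the expansion has 4 partial quotients, read off in order.

[0; 2, 2, 3]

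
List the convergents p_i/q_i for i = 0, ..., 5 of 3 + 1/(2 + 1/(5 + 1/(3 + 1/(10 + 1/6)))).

3/1, 7/2, 38/11, 121/35, 1248/361, 7609/2201

Using the convergent recurrence p_i = a_i*p_{i-1} + p_{i-2}, q_i = a_i*q_{i-1} + q_{i-2} with p_{-2}=0, p_{-1}=1, q_{-2}=1, q_{-1}=0:
  i=0: a_0=3, p_0 = 3*1 + 0 = 3, q_0 = 3*0 + 1 = 1.
  i=1: a_1=2, p_1 = 2*3 + 1 = 7, q_1 = 2*1 + 0 = 2.
  i=2: a_2=5, p_2 = 5*7 + 3 = 38, q_2 = 5*2 + 1 = 11.
  i=3: a_3=3, p_3 = 3*38 + 7 = 121, q_3 = 3*11 + 2 = 35.
  i=4: a_4=10, p_4 = 10*121 + 38 = 1248, q_4 = 10*35 + 11 = 361.
  i=5: a_5=6, p_5 = 6*1248 + 121 = 7609, q_5 = 6*361 + 35 = 2201.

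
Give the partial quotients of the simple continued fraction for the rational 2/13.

[0; 6, 2]

Run the Euclidean algorithm on 2 and 13; the successive quotients are the partial quotients a_0, a_1, ... (each step inverts the fractional part left over by the previous one):
  2 = 0*13 + 2, so a_0 = 0.
  13 = 6*2 + 1, so a_1 = 6.
  2 = 2*1 + 0, so a_2 = 2.
The remainder reaches 0 after 3 divisions, so the expansion has 3 partial quotients, read off in order.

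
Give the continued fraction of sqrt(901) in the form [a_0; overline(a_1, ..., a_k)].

[30; overline(60)]

Write x_i = (sqrt(901) + m_i)/d_i with (m_0, d_0) = (0, 1). a_0 = floor(sqrt(901)) = 30, since 30^2 = 900 <= 901 < 961 = 31^2.
Iterate m_{i+1} = d_i*a_i - m_i, d_{i+1} = (901 - m_{i+1}^2)/d_i, a_{i+1} = floor((a_0 + m_{i+1})/d_{i+1}):
  m_1 = 1*30 - 0 = 30, d_1 = (901 - 30^2)/1 = 1/1 = 1, a_1 = floor((30 + 30)/1) = 60.
  m_2 = 1*60 - 30 = 30, d_2 = (901 - 30^2)/1 = 1/1 = 1: (m_2, d_2) = (m_1, d_1) = (30, 1), so from here the quotient a_1 repeats; the period length is 1.
Hence the expansion of sqrt(901) is a_0 = 30 followed by the repeating block 60 (period 1).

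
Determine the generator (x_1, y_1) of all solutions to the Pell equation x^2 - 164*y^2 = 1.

(x, y) = (2049, 160)

First expand sqrt(164) as a continued fraction. With x_i = (sqrt(164) + m_i)/d_i and (m_0, d_0) = (0, 1): a_0 = floor(sqrt(164)) = 12, since 12^2 = 144 <= 164 < 169 = 13^2.
Iterate m_{i+1} = d_i*a_i - m_i, d_{i+1} = (164 - m_{i+1}^2)/d_i, a_{i+1} = floor((a_0 + m_{i+1})/d_{i+1}):
  m_1 = 1*12 - 0 = 12, d_1 = (164 - 12^2)/1 = 20/1 = 20, a_1 = floor((12 + 12)/20) = 1.
  m_2 = 20*1 - 12 = 8, d_2 = (164 - 8^2)/20 = 100/20 = 5, a_2 = floor((12 + 8)/5) = 4.
  m_3 = 5*4 - 8 = 12, d_3 = (164 - 12^2)/5 = 20/5 = 4, a_3 = floor((12 + 12)/4) = 6.
  m_4 = 4*6 - 12 = 12, d_4 = (164 - 12^2)/4 = 20/4 = 5, a_4 = floor((12 + 12)/5) = 4.
  m_5 = 5*4 - 12 = 8, d_5 = (164 - 8^2)/5 = 100/5 = 20, a_5 = floor((12 + 8)/20) = 1.
  m_6 = 20*1 - 8 = 12, d_6 = (164 - 12^2)/20 = 20/20 = 1, a_6 = floor((12 + 12)/1) = 24.
  m_7 = 1*24 - 12 = 12, d_7 = (164 - 12^2)/1 = 20/1 = 20: (m_7, d_7) = (m_1, d_1) = (12, 20), so from here the quotients repeat a_1, ..., a_6; the period length is 6.
So sqrt(164) = [12; (1, 4, 6, 4, 1, 24)] with period length k = 6.
k is even, so the fundamental solution of x^2 - 164y^2 = 1 is (p_{k-1}, q_{k-1}) = (p_5, q_5); compute convergents through index 5.
Convergents (p_i = a_i*p_{i-1} + p_{i-2}, q_i = a_i*q_{i-1} + q_{i-2} with p_{-2}=0, p_{-1}=1, q_{-2}=1, q_{-1}=0):
  i=0: a_0=12, p_0 = 12*1 + 0 = 12, q_0 = 12*0 + 1 = 1.
  i=1: a_1=1, p_1 = 1*12 + 1 = 13, q_1 = 1*1 + 0 = 1.
  i=2: a_2=4, p_2 = 4*13 + 12 = 64, q_2 = 4*1 + 1 = 5.
  i=3: a_3=6, p_3 = 6*64 + 13 = 397, q_3 = 6*5 + 1 = 31.
  i=4: a_4=4, p_4 = 4*397 + 64 = 1652, q_4 = 4*31 + 5 = 129.
  i=5: a_5=1, p_5 = 1*1652 + 397 = 2049, q_5 = 1*129 + 31 = 160.
Check: 2049^2 - 164*160^2 = 4198401 - 4198400 = 1, so (x, y) = (2049, 160) solves the equation, and by the theorem it is the least positive solution.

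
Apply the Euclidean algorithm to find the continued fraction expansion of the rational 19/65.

Run the Euclidean algorithm on 19 and 65; the successive quotients are the partial quotients a_0, a_1, ... (each step inverts the fractional part left over by the previous one):
  19 = 0*65 + 19, so a_0 = 0.
  65 = 3*19 + 8, so a_1 = 3.
  19 = 2*8 + 3, so a_2 = 2.
  8 = 2*3 + 2, so a_3 = 2.
  3 = 1*2 + 1, so a_4 = 1.
  2 = 2*1 + 0, so a_5 = 2.
The remainder reaches 0 after 6 divisions, so the expansion has 6 partial quotients, read off in order.

[0; 3, 2, 2, 1, 2]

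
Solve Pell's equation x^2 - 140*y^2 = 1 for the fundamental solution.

First expand sqrt(140) as a continued fraction. With x_i = (sqrt(140) + m_i)/d_i and (m_0, d_0) = (0, 1): a_0 = floor(sqrt(140)) = 11, since 11^2 = 121 <= 140 < 144 = 12^2.
Iterate m_{i+1} = d_i*a_i - m_i, d_{i+1} = (140 - m_{i+1}^2)/d_i, a_{i+1} = floor((a_0 + m_{i+1})/d_{i+1}):
  m_1 = 1*11 - 0 = 11, d_1 = (140 - 11^2)/1 = 19/1 = 19, a_1 = floor((11 + 11)/19) = 1.
  m_2 = 19*1 - 11 = 8, d_2 = (140 - 8^2)/19 = 76/19 = 4, a_2 = floor((11 + 8)/4) = 4.
  m_3 = 4*4 - 8 = 8, d_3 = (140 - 8^2)/4 = 76/4 = 19, a_3 = floor((11 + 8)/19) = 1.
  m_4 = 19*1 - 8 = 11, d_4 = (140 - 11^2)/19 = 19/19 = 1, a_4 = floor((11 + 11)/1) = 22.
  m_5 = 1*22 - 11 = 11, d_5 = (140 - 11^2)/1 = 19/1 = 19: (m_5, d_5) = (m_1, d_1) = (11, 19), so from here the quotients repeat a_1, ..., a_4; the period length is 4.
So sqrt(140) = [11; (1, 4, 1, 22)] with period length k = 4.
k is even, so the fundamental solution of x^2 - 140y^2 = 1 is (p_{k-1}, q_{k-1}) = (p_3, q_3); compute convergents through index 3.
Convergents (p_i = a_i*p_{i-1} + p_{i-2}, q_i = a_i*q_{i-1} + q_{i-2} with p_{-2}=0, p_{-1}=1, q_{-2}=1, q_{-1}=0):
  i=0: a_0=11, p_0 = 11*1 + 0 = 11, q_0 = 11*0 + 1 = 1.
  i=1: a_1=1, p_1 = 1*11 + 1 = 12, q_1 = 1*1 + 0 = 1.
  i=2: a_2=4, p_2 = 4*12 + 11 = 59, q_2 = 4*1 + 1 = 5.
  i=3: a_3=1, p_3 = 1*59 + 12 = 71, q_3 = 1*5 + 1 = 6.
Check: 71^2 - 140*6^2 = 5041 - 5040 = 1, so (x, y) = (71, 6) solves the equation, and by the theorem it is the least positive solution.

(x, y) = (71, 6)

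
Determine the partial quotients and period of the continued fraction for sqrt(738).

Write x_i = (sqrt(738) + m_i)/d_i with (m_0, d_0) = (0, 1). a_0 = floor(sqrt(738)) = 27, since 27^2 = 729 <= 738 < 784 = 28^2.
Iterate m_{i+1} = d_i*a_i - m_i, d_{i+1} = (738 - m_{i+1}^2)/d_i, a_{i+1} = floor((a_0 + m_{i+1})/d_{i+1}):
  m_1 = 1*27 - 0 = 27, d_1 = (738 - 27^2)/1 = 9/1 = 9, a_1 = floor((27 + 27)/9) = 6.
  m_2 = 9*6 - 27 = 27, d_2 = (738 - 27^2)/9 = 9/9 = 1, a_2 = floor((27 + 27)/1) = 54.
  m_3 = 1*54 - 27 = 27, d_3 = (738 - 27^2)/1 = 9/1 = 9: (m_3, d_3) = (m_1, d_1) = (27, 9), so from here the quotients repeat a_1, a_2; the period length is 2.
Hence the expansion of sqrt(738) is a_0 = 27 followed by the repeating block 6, 54 (period 2).

[27; (6, 54)]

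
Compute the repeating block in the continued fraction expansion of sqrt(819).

Write x_i = (sqrt(819) + m_i)/d_i with (m_0, d_0) = (0, 1). a_0 = floor(sqrt(819)) = 28, since 28^2 = 784 <= 819 < 841 = 29^2.
Iterate m_{i+1} = d_i*a_i - m_i, d_{i+1} = (819 - m_{i+1}^2)/d_i, a_{i+1} = floor((a_0 + m_{i+1})/d_{i+1}):
  m_1 = 1*28 - 0 = 28, d_1 = (819 - 28^2)/1 = 35/1 = 35, a_1 = floor((28 + 28)/35) = 1.
  m_2 = 35*1 - 28 = 7, d_2 = (819 - 7^2)/35 = 770/35 = 22, a_2 = floor((28 + 7)/22) = 1.
  m_3 = 22*1 - 7 = 15, d_3 = (819 - 15^2)/22 = 594/22 = 27, a_3 = floor((28 + 15)/27) = 1.
  m_4 = 27*1 - 15 = 12, d_4 = (819 - 12^2)/27 = 675/27 = 25, a_4 = floor((28 + 12)/25) = 1.
  m_5 = 25*1 - 12 = 13, d_5 = (819 - 13^2)/25 = 650/25 = 26, a_5 = floor((28 + 13)/26) = 1.
  m_6 = 26*1 - 13 = 13, d_6 = (819 - 13^2)/26 = 650/26 = 25, a_6 = floor((28 + 13)/25) = 1.
  m_7 = 25*1 - 13 = 12, d_7 = (819 - 12^2)/25 = 675/25 = 27, a_7 = floor((28 + 12)/27) = 1.
  m_8 = 27*1 - 12 = 15, d_8 = (819 - 15^2)/27 = 594/27 = 22, a_8 = floor((28 + 15)/22) = 1.
  m_9 = 22*1 - 15 = 7, d_9 = (819 - 7^2)/22 = 770/22 = 35, a_9 = floor((28 + 7)/35) = 1.
  m_10 = 35*1 - 7 = 28, d_10 = (819 - 28^2)/35 = 35/35 = 1, a_10 = floor((28 + 28)/1) = 56.
  m_11 = 1*56 - 28 = 28, d_11 = (819 - 28^2)/1 = 35/1 = 35: (m_11, d_11) = (m_1, d_1) = (28, 35), so from here the quotients repeat a_1, ..., a_10; the period length is 10.
Hence the expansion of sqrt(819) is a_0 = 28 followed by the repeating block 1, 1, 1, 1, 1, 1, 1, 1, 1, 56 (period 10).

[28; (1, 1, 1, 1, 1, 1, 1, 1, 1, 56)]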